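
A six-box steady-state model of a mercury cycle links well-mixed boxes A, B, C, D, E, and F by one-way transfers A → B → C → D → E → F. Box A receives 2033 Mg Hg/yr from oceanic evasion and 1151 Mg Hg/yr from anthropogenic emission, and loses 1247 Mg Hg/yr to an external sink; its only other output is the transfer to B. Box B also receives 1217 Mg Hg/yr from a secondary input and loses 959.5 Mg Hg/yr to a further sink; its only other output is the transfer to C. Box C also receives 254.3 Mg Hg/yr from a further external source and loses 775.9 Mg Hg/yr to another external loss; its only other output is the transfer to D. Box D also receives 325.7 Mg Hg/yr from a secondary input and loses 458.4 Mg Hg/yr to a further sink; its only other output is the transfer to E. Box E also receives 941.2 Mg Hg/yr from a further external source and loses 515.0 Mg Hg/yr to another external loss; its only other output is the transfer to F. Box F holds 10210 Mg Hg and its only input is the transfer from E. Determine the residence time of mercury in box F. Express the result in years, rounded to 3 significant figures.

Box A: F(A→B) = (2033 + 1151) − 1247 = 1937.0 Mg Hg/yr.
Box B: F(B→C) = (1937.0 + 1217) − 959.5 = 2194.5 Mg Hg/yr.
Box C: F(C→D) = (2194.5 + 254.3) − 775.9 = 1672.9 Mg Hg/yr.
Box D: F(D→E) = (1672.9 + 325.7) − 458.4 = 1540.2 Mg Hg/yr.
Box E: F(E→F) = (1540.2 + 941.2) − 515.0 = 1966.4 Mg Hg/yr.
Box F throughput = its input = 1966.4 Mg Hg/yr; τ = 10210 / 1966.4 = 5.192 yr.

5.19 yr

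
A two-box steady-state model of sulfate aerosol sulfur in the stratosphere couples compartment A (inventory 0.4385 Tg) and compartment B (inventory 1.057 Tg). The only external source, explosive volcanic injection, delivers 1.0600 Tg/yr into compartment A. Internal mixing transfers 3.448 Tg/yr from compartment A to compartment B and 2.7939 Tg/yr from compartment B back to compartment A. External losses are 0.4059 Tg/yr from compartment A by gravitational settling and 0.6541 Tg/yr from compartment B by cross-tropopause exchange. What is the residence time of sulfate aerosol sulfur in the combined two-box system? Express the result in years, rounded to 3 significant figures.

Treat the two boxes together as one reservoir: the mixing fluxes between them are internal recycling, so τ = ΣM / Σ(external losses).
M_total = 0.4385 + 1.057 = 1.4955 Tg.
ΣF_external_out = 0.4059 + 0.6541 = 1.0600 Tg/yr.
τ = M_total / ΣF_ext = 1.4955 / 1.0600 = 1.411 yr.

1.41 yr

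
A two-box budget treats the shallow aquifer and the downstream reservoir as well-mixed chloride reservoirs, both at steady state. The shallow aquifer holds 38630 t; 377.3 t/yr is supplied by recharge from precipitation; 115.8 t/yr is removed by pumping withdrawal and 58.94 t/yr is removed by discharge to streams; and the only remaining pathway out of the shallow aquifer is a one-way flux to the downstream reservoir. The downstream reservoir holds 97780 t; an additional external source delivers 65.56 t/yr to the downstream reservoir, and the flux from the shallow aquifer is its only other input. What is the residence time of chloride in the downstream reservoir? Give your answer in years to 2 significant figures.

360 yr

Balance the shallow aquifer: ΣF_in = 377.30 t/yr.
Flux to the downstream reservoir = ΣF_in − (115.8 + 58.94) = 202.56 t/yr.
Total input to the downstream reservoir = 202.56 + 65.56 = 268.12 t/yr; at steady state this equals its total output.
τ = M / F = 97780 / 268.12 = 364.7 yr.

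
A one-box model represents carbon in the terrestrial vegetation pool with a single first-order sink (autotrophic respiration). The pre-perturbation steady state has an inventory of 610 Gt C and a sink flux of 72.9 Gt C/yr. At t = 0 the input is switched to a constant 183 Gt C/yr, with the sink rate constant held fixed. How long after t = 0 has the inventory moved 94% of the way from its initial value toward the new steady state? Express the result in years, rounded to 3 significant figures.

23.5 yr

τ = M₀/F₀ = 610/72.9 = 8.368 yr.
The remaining gap fraction is e^(−t/τ); 94% covered ⇒ e^(−t/τ) = 0.0600.
t = −τ ln(0.0600) = 8.368 × 2.813 = 23.54 yr.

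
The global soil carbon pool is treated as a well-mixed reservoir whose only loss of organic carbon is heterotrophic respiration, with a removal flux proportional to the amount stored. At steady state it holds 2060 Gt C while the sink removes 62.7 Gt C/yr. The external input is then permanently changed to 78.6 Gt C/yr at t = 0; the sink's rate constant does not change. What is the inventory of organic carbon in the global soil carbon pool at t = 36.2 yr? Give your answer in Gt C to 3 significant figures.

Residence time τ = M₀/F₀ = 32.85 yr. The eventual steady state is M_∞ = M₀·(F₁/F₀) = 2060 × 78.6/62.7 = 2582.4 Gt C.
The anomaly ΔM(t) = M(t) − M_∞ decays as ΔM₀·e^(−t/τ) with ΔM₀ = 2060 − 2582.4 = −522.4 Gt C.
At t = 36.2 yr, e^(−t/τ) = e^(−1.102) = 0.3323, so ΔM = −173.6 Gt C and M = 2582.4 − 173.6 = 2408.8 Gt C.

2410 Gt C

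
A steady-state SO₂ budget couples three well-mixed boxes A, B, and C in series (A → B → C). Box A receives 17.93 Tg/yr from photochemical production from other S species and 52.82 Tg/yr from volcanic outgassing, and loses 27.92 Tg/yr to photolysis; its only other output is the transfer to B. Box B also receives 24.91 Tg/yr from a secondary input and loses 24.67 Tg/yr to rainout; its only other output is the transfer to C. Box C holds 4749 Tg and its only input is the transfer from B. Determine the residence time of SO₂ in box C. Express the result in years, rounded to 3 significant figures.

110 yr

Box A: F(A→B) = (17.93 + 52.82) − 27.92 = 42.830 Tg/yr.
Box B: F(B→C) = (42.830 + 24.91) − 24.67 = 43.070 Tg/yr.
Box C throughput = its input = 43.070 Tg/yr; τ = 4749 / 43.070 = 110.3 yr.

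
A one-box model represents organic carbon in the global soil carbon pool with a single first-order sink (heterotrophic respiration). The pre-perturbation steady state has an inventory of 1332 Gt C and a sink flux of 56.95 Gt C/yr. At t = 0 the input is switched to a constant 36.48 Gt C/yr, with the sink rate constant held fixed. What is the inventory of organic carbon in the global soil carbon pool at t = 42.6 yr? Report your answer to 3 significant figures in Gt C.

931 Gt C

The sink rate constant is k = F₀/M₀ = 56.95/1332 = 0.04276 yr⁻¹.
Solving dM/dt = F₁ − kM with M(0) = M₀ gives M(t) = F₁/k + (M₀ − F₁/k)·e^(−kt).
F₁/k = 36.48/0.04276 = 853.23 Gt C; kt = 0.04276 × 42.6 = 1.821, e^(−kt) = 0.1618.
M(42.6) = 853.23 + (1332 − 853.23) × 0.1618 = 853.23 + 77.47 = 930.70 Gt C.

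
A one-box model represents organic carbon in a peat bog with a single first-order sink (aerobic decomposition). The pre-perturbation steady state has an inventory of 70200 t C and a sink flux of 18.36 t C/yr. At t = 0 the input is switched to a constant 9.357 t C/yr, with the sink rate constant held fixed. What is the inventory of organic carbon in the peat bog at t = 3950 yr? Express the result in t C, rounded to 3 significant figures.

48000 t C

The sink rate constant is k = F₀/M₀ = 18.36/70200 = 0.0002615 yr⁻¹.
Solving dM/dt = F₁ − kM with M(0) = M₀ gives M(t) = F₁/k + (M₀ − F₁/k)·e^(−kt).
F₁/k = 9.357/0.0002615 = 35777 t C; kt = 0.0002615 × 3950 = 1.033, e^(−kt) = 0.3559.
M(3950) = 35777 + (70200 − 35777) × 0.3559 = 35777 + 12250 = 48028 t C.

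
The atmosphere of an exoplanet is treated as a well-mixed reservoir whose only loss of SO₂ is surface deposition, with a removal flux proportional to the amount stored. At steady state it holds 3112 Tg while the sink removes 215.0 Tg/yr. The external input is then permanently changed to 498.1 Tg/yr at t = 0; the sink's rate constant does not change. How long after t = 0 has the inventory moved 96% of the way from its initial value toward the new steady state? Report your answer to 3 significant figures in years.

τ = M₀/F₀ = 3112/215.0 = 14.47 yr.
The remaining gap fraction is e^(−t/τ); 96% covered ⇒ e^(−t/τ) = 0.0400.
t = −τ ln(0.0400) = 14.47 × 3.219 = 46.59 yr.

46.6 yr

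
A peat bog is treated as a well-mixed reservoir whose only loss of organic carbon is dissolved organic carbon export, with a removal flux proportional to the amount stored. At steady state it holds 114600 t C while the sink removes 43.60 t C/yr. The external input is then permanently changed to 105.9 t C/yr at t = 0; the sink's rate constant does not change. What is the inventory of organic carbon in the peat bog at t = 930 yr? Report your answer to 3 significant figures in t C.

The sink rate constant is k = F₀/M₀ = 43.60/114600 = 0.0003805 yr⁻¹.
Solving dM/dt = F₁ − kM with M(0) = M₀ gives M(t) = F₁/k + (M₀ − F₁/k)·e^(−kt).
F₁/k = 105.9/0.0003805 = 278350 t C; kt = 0.0003805 × 930 = 0.3538, e^(−kt) = 0.7020.
M(930) = 278350 + (114600 − 278350) × 0.7020 = 278350 − 115000 = 163400 t C.

163000 t C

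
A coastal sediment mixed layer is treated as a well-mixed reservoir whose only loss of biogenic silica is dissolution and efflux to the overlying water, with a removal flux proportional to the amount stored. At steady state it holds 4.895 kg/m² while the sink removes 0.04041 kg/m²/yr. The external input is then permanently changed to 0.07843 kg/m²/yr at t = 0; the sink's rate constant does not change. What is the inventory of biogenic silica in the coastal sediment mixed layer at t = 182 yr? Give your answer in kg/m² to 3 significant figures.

8.48 kg/m²

τ = M₀/F₀ = 4.895/0.04041 = 121.1 yr; rate constant k = 1/τ.
New steady state M_∞ = F₁/k = F₁·τ = 0.07843 × 121.1 = 9.5005 kg/m².
M(t) = M_∞ + (M₀ − M_∞)·e^(−t/τ); t/τ = 182/121.1 = 1.502, so e^(−t/τ) = 0.2226.
M(t) = 9.5005 − 4.605 × 0.2226 = 8.4754 kg/m².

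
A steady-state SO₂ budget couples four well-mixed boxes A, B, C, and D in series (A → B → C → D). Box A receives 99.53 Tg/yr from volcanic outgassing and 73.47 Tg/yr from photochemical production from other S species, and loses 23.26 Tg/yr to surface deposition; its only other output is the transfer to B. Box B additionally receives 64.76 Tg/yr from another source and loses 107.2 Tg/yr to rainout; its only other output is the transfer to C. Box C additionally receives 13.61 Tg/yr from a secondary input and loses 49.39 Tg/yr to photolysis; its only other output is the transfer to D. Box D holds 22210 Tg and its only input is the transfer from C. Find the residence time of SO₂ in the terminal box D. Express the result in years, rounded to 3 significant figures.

311 yr

Box A: F(A→B) = (99.53 + 73.47) − 23.26 = 149.74 Tg/yr.
Box B: F(B→C) = (149.74 + 64.76) − 107.2 = 107.30 Tg/yr.
Box C: F(C→D) = (107.30 + 13.61) − 49.39 = 71.520 Tg/yr.
Box D throughput = its input = 71.520 Tg/yr; τ = 22210 / 71.520 = 310.5 yr.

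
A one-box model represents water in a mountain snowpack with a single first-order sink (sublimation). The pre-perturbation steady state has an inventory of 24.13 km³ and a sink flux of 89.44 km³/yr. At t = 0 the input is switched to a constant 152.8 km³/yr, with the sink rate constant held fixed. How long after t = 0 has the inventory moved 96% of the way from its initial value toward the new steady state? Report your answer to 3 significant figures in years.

τ = M₀/F₀ = 24.13/89.44 = 0.2698 yr.
The remaining gap fraction is e^(−t/τ); 96% covered ⇒ e^(−t/τ) = 0.0400.
t = −τ ln(0.0400) = 0.2698 × 3.219 = 0.8684 yr.

0.868 yr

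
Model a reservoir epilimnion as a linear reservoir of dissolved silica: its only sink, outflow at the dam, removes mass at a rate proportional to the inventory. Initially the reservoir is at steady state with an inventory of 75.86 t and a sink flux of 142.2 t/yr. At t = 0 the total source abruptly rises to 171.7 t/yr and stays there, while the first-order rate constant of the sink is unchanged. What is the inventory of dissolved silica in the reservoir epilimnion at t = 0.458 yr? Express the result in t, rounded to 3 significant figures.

84.9 t

τ = M₀/F₀ = 75.86/142.2 = 0.5335 yr; rate constant k = 1/τ.
New steady state M_∞ = F₁/k = F₁·τ = 171.7 × 0.5335 = 91.597 t.
M(t) = M_∞ + (M₀ − M_∞)·e^(−t/τ); t/τ = 0.458/0.5335 = 0.8585, so e^(−t/τ) = 0.4238.
M(t) = 91.597 − 15.74 × 0.4238 = 84.928 t.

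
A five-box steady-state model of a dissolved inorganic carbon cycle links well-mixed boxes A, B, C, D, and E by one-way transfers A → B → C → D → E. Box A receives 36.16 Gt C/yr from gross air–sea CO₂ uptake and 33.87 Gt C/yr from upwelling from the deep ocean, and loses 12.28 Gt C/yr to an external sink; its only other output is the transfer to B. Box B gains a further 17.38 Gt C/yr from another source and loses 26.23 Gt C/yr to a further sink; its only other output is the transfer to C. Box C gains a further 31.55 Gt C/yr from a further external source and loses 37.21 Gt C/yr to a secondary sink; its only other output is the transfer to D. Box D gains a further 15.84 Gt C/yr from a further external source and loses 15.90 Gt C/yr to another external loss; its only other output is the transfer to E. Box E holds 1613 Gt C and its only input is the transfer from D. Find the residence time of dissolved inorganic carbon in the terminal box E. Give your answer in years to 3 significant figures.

37.4 yr

Box A: F(A→B) = (36.16 + 33.87) − 12.28 = 57.750 Gt C/yr.
Box B: F(B→C) = (57.750 + 17.38) − 26.23 = 48.900 Gt C/yr.
Box C: F(C→D) = (48.900 + 31.55) − 37.21 = 43.240 Gt C/yr.
Box D: F(D→E) = (43.240 + 15.84) − 15.90 = 43.180 Gt C/yr.
Box E throughput = its input = 43.180 Gt C/yr; τ = 1613 / 43.180 = 37.36 yr.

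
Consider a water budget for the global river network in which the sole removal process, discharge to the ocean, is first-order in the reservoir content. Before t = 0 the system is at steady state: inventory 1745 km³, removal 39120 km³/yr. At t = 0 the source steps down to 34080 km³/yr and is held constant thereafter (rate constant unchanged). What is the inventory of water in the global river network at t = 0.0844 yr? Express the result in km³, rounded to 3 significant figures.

The sink rate constant is k = F₀/M₀ = 39120/1745 = 22.42 yr⁻¹.
Solving dM/dt = F₁ − kM with M(0) = M₀ gives M(t) = F₁/k + (M₀ − F₁/k)·e^(−kt).
F₁/k = 34080/22.42 = 1520.2 km³; kt = 22.42 × 0.0844 = 1.892, e^(−kt) = 0.1508.
M(0.0844) = 1520.2 + (1745 − 1520.2) × 0.1508 = 1520.2 + 33.89 = 1554.1 km³.

1550 km³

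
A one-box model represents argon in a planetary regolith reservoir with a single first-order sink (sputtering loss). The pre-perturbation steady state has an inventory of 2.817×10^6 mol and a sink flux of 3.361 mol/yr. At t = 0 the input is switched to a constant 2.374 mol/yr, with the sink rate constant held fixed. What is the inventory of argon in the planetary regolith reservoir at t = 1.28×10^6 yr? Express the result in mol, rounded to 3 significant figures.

2.17×10^6 mol

τ = M₀/F₀ = 2.817×10^6/3.361 = 838100 yr; rate constant k = 1/τ.
New steady state M_∞ = F₁/k = F₁·τ = 2.374 × 838100 = 1.9898×10^6 mol.
M(t) = M_∞ + (M₀ − M_∞)·e^(−t/τ); t/τ = 1.28×10^6/838100 = 1.527, so e^(−t/τ) = 0.2171.
M(t) = 1.9898×10^6 + 827200 × 0.2171 = 2.1694×10^6 mol.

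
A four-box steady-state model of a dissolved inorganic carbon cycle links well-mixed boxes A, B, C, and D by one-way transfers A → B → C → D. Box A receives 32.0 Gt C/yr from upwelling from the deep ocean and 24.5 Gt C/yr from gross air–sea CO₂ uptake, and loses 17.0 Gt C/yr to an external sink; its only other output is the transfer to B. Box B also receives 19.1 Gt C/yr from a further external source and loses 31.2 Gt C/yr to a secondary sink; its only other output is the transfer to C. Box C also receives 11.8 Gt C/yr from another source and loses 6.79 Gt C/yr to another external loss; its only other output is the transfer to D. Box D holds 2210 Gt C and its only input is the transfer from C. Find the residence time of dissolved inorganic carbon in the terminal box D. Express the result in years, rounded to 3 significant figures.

68.2 yr

Box A: F(A→B) = (32.0 + 24.5) − 17.0 = 39.500 Gt C/yr.
Box B: F(B→C) = (39.500 + 19.1) − 31.2 = 27.400 Gt C/yr.
Box C: F(C→D) = (27.400 + 11.8) − 6.79 = 32.410 Gt C/yr.
Box D throughput = its input = 32.410 Gt C/yr; τ = 2210 / 32.410 = 68.19 yr.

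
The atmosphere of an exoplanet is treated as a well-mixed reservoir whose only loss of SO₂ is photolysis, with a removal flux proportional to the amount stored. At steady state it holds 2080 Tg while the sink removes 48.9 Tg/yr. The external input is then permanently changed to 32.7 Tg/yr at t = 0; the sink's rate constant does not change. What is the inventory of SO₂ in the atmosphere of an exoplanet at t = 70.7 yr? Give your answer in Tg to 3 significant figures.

The sink rate constant is k = F₀/M₀ = 48.9/2080 = 0.02351 yr⁻¹.
Solving dM/dt = F₁ − kM with M(0) = M₀ gives M(t) = F₁/k + (M₀ − F₁/k)·e^(−kt).
F₁/k = 32.7/0.02351 = 1390.9 Tg; kt = 0.02351 × 70.7 = 1.662, e^(−kt) = 0.1897.
M(70.7) = 1390.9 + (2080 − 1390.9) × 0.1897 = 1390.9 + 130.7 = 1521.7 Tg.

1520 Tg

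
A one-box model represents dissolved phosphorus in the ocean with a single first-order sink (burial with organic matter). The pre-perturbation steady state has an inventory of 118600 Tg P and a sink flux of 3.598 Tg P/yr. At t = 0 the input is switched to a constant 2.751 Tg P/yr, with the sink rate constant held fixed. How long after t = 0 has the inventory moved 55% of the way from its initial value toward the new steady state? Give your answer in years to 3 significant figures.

26300 yr

τ = M₀/F₀ = 118600/3.598 = 32960 yr.
The remaining gap fraction is e^(−t/τ); 55% covered ⇒ e^(−t/τ) = 0.450.
t = −τ ln(0.450) = 32960 × 0.7985 = 26320 yr.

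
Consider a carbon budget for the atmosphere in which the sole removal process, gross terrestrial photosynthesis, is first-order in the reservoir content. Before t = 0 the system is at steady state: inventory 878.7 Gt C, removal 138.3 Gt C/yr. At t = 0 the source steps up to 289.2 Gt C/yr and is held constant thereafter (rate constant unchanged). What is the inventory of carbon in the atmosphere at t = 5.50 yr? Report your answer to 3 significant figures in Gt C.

The sink rate constant is k = F₀/M₀ = 138.3/878.7 = 0.1574 yr⁻¹.
Solving dM/dt = F₁ − kM with M(0) = M₀ gives M(t) = F₁/k + (M₀ − F₁/k)·e^(−kt).
F₁/k = 289.2/0.1574 = 1837.5 Gt C; kt = 0.1574 × 5.50 = 0.8657, e^(−kt) = 0.4208.
M(5.50) = 1837.5 + (878.7 − 1837.5) × 0.4208 = 1837.5 − 403.4 = 1434.0 Gt C.

1430 Gt C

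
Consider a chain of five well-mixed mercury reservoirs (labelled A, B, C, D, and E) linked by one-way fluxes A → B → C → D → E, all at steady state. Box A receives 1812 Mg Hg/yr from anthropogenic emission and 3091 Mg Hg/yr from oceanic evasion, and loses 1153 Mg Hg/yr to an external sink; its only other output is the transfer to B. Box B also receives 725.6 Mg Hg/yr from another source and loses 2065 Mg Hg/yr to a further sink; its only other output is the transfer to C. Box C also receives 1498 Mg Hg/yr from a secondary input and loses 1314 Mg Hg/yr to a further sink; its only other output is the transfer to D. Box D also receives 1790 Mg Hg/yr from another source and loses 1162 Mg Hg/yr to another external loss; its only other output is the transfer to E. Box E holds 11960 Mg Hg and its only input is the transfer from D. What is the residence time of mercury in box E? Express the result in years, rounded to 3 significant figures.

3.71 yr

Box A: F(A→B) = (1812 + 3091) − 1153 = 3750.0 Mg Hg/yr.
Box B: F(B→C) = (3750.0 + 725.6) − 2065 = 2410.6 Mg Hg/yr.
Box C: F(C→D) = (2410.6 + 1498) − 1314 = 2594.6 Mg Hg/yr.
Box D: F(D→E) = (2594.6 + 1790) − 1162 = 3222.6 Mg Hg/yr.
Box E throughput = its input = 3222.6 Mg Hg/yr; τ = 11960 / 3222.6 = 3.711 yr.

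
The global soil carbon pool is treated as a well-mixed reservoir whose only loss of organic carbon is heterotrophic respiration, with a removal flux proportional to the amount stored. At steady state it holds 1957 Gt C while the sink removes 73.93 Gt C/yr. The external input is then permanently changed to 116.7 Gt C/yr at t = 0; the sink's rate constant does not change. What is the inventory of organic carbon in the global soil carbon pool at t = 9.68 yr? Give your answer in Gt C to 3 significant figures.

Residence time τ = M₀/F₀ = 26.47 yr. The eventual steady state is M_∞ = M₀·(F₁/F₀) = 1957 × 116.7/73.93 = 3089.2 Gt C.
The anomaly ΔM(t) = M(t) − M_∞ decays as ΔM₀·e^(−t/τ) with ΔM₀ = 1957 − 3089.2 = −1132 Gt C.
At t = 9.68 yr, e^(−t/τ) = e^(−0.3657) = 0.6937, so ΔM = −785.4 Gt C and M = 3089.2 − 785.4 = 2303.8 Gt C.

2300 Gt C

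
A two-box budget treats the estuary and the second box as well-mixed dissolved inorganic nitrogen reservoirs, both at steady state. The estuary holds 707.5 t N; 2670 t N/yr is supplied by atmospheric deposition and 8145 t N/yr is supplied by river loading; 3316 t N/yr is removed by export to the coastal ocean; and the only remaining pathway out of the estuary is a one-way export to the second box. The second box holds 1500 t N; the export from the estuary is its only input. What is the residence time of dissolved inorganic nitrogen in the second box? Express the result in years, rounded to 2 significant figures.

0.20 yr

Balance the estuary: ΣF_in = 2670 + 8145 = 10815 t N/yr.
Export to the second box = ΣF_in − (3316) = 7499.0 t N/yr.
At steady state the output of the second box equals its input, 7499.0 t N/yr.
τ = M / F = 1500 / 7499.0 = 0.2000 yr.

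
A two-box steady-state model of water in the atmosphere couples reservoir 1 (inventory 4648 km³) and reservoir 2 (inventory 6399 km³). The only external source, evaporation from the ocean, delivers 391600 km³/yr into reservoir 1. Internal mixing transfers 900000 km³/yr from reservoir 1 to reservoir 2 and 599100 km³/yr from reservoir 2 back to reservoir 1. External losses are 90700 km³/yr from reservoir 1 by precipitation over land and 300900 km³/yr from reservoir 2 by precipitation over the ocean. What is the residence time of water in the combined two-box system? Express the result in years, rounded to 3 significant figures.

0.0282 yr

For the system as a whole, the A↔B exchange is internal and contributes nothing to the throughput; only the external sinks remove mass.
M_total = 4648 + 6399 = 11047 km³.
ΣF_external_out = 90700 + 300900 = 391600 km³/yr.
τ = M_total / ΣF_ext = 11047 / 391600 = 0.02821 yr.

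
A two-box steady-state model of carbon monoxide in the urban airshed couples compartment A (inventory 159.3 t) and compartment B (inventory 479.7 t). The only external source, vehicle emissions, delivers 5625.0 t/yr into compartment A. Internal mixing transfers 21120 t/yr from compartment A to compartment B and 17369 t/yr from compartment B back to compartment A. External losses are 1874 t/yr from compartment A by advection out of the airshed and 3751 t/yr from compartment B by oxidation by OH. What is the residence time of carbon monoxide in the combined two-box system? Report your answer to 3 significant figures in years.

0.114 yr

Treat the two boxes together as one reservoir: the mixing fluxes between them are internal recycling, so τ = ΣM / Σ(external losses).
M_total = 159.3 + 479.7 = 639.00 t.
ΣF_external_out = 1874 + 3751 = 5625.0 t/yr.
τ = M_total / ΣF_ext = 639.00 / 5625.0 = 0.1136 yr.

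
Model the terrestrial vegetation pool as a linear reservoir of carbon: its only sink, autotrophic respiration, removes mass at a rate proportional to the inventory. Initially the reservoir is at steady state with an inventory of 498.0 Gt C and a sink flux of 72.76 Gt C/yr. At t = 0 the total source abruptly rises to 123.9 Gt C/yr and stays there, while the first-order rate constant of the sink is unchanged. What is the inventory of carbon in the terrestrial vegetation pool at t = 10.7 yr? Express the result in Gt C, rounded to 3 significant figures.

The sink rate constant is k = F₀/M₀ = 72.76/498.0 = 0.1461 yr⁻¹.
Solving dM/dt = F₁ − kM with M(0) = M₀ gives M(t) = F₁/k + (M₀ − F₁/k)·e^(−kt).
F₁/k = 123.9/0.1461 = 848.02 Gt C; kt = 0.1461 × 10.7 = 1.563, e^(−kt) = 0.2094.
M(10.7) = 848.02 + (498.0 − 848.02) × 0.2094 = 848.02 − 73.31 = 774.71 Gt C.

775 Gt C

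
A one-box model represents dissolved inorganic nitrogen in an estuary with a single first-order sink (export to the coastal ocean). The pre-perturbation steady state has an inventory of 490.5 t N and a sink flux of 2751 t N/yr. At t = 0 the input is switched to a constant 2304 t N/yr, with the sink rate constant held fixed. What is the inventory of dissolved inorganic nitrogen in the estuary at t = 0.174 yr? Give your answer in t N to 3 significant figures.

The sink rate constant is k = F₀/M₀ = 2751/490.5 = 5.609 yr⁻¹.
Solving dM/dt = F₁ − kM with M(0) = M₀ gives M(t) = F₁/k + (M₀ − F₁/k)·e^(−kt).
F₁/k = 2304/5.609 = 410.80 t N; kt = 5.609 × 0.174 = 0.9759, e^(−kt) = 0.3769.
M(0.174) = 410.80 + (490.5 − 410.80) × 0.3769 = 410.80 + 30.04 = 440.84 t N.

441 t N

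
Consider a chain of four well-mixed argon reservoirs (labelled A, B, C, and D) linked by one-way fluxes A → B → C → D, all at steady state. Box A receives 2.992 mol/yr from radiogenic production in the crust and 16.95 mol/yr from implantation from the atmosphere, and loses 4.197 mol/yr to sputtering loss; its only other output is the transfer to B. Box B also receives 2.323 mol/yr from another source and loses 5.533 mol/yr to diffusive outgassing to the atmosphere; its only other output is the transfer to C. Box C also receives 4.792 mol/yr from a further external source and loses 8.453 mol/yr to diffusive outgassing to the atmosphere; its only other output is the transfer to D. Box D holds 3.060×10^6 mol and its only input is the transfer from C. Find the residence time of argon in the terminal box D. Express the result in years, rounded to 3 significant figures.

345000 yr

Box A: F(A→B) = (2.992 + 16.95) − 4.197 = 15.745 mol/yr.
Box B: F(B→C) = (15.745 + 2.323) − 5.533 = 12.535 mol/yr.
Box C: F(C→D) = (12.535 + 4.792) − 8.453 = 8.8740 mol/yr.
Box D throughput = its input = 8.8740 mol/yr; τ = 3.060×10^6 / 8.8740 = 344800 yr.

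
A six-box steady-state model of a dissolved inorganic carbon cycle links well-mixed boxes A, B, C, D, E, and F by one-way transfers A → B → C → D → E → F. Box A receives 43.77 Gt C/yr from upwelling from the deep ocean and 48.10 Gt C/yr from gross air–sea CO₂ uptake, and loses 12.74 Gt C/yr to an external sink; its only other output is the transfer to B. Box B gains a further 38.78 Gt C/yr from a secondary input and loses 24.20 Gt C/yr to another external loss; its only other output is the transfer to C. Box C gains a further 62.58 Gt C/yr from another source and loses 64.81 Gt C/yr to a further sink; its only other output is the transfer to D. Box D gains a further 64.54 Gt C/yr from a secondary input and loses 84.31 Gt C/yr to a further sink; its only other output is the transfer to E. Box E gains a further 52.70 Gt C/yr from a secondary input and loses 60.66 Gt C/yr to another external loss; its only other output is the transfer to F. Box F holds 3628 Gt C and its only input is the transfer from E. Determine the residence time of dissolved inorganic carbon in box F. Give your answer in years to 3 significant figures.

Box A: F(A→B) = (43.77 + 48.10) − 12.74 = 79.130 Gt C/yr.
Box B: F(B→C) = (79.130 + 38.78) − 24.20 = 93.710 Gt C/yr.
Box C: F(C→D) = (93.710 + 62.58) − 64.81 = 91.480 Gt C/yr.
Box D: F(D→E) = (91.480 + 64.54) − 84.31 = 71.710 Gt C/yr.
Box E: F(E→F) = (71.710 + 52.70) − 60.66 = 63.750 Gt C/yr.
Box F throughput = its input = 63.750 Gt C/yr; τ = 3628 / 63.750 = 56.91 yr.

56.9 yr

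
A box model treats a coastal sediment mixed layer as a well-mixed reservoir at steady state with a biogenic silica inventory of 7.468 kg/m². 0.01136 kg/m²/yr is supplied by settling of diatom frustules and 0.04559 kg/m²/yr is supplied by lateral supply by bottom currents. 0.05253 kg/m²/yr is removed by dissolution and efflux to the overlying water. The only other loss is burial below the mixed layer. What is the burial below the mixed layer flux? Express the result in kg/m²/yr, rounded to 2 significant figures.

0.0044 kg/m²/yr

At steady state ΣF_in = ΣF_out.
ΣF_in = 0.01136 + 0.04559 = 0.056950 kg/m²/yr.
Burial below the mixed layer flux = ΣF_in − (0.05253) = 0.056950 − 0.05253 = 0.004420 kg/m²/yr.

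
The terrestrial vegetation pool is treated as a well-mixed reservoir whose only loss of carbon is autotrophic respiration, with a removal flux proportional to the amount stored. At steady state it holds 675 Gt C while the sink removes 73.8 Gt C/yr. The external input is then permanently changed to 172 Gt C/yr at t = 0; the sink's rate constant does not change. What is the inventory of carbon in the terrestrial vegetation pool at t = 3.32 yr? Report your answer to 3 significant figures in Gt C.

948 Gt C

Residence time τ = M₀/F₀ = 9.146 yr. The eventual steady state is M_∞ = M₀·(F₁/F₀) = 675 × 172/73.8 = 1573.2 Gt C.
The anomaly ΔM(t) = M(t) − M_∞ decays as ΔM₀·e^(−t/τ) with ΔM₀ = 675 − 1573.2 = −898.2 Gt C.
At t = 3.32 yr, e^(−t/τ) = e^(−0.3630) = 0.6956, so ΔM = −624.8 Gt C and M = 1573.2 − 624.8 = 948.41 Gt C.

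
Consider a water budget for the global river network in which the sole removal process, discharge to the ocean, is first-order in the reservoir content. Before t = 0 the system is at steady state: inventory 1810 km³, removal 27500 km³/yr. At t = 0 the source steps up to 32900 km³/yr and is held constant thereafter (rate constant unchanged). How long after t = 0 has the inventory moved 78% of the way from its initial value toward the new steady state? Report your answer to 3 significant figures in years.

0.0997 yr

τ = M₀/F₀ = 1810/27500 = 0.06582 yr.
The remaining gap fraction is e^(−t/τ); 78% covered ⇒ e^(−t/τ) = 0.220.
t = −τ ln(0.220) = 0.06582 × 1.514 = 0.09966 yr.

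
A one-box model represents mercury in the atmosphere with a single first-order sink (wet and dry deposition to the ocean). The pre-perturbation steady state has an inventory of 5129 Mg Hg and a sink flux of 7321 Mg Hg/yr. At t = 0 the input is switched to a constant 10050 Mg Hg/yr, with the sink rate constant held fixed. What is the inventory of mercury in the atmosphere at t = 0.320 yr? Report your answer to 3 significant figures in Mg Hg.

τ = M₀/F₀ = 5129/7321 = 0.7006 yr; rate constant k = 1/τ.
New steady state M_∞ = F₁/k = F₁·τ = 10050 × 0.7006 = 7040.9 Mg Hg.
M(t) = M_∞ + (M₀ − M_∞)·e^(−t/τ); t/τ = 0.320/0.7006 = 0.4568, so e^(−t/τ) = 0.6333.
M(t) = 7040.9 − 1912 × 0.6333 = 5830.0 Mg Hg.

5830 Mg Hg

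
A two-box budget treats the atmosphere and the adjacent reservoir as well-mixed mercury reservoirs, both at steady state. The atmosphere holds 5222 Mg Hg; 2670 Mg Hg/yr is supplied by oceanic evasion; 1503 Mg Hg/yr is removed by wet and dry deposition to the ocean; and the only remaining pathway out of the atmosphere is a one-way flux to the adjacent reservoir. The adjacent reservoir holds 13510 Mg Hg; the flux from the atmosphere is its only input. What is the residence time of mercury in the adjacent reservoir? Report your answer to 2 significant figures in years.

Balance the atmosphere: ΣF_in = 2670.0 Mg Hg/yr.
Flux to the adjacent reservoir = ΣF_in − (1503) = 1167.0 Mg Hg/yr.
At steady state the output of the adjacent reservoir equals its input, 1167.0 Mg Hg/yr.
τ = M / F = 13510 / 1167.0 = 11.58 yr.

12 yr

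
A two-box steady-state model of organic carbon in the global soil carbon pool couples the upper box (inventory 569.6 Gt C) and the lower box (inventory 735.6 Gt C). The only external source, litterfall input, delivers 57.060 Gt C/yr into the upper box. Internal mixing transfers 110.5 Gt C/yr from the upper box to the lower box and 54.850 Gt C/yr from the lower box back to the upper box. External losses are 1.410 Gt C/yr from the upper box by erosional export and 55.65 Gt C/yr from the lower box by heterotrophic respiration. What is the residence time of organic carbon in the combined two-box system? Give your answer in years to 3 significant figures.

22.9 yr

For the system as a whole, the A↔B exchange is internal and contributes nothing to the throughput; only the external sinks remove mass.
M_total = 569.6 + 735.6 = 1305.2 Gt C.
ΣF_external_out = 1.410 + 55.65 = 57.060 Gt C/yr.
τ = M_total / ΣF_ext = 1305.2 / 57.060 = 22.87 yr.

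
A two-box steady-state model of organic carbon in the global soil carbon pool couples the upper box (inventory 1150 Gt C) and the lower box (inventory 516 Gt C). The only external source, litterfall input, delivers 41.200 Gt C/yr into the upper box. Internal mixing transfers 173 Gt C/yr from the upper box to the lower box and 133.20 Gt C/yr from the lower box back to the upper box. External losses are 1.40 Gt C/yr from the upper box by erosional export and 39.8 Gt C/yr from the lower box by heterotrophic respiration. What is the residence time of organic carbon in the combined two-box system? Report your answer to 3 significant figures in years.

For the system as a whole, the A↔B exchange is internal and contributes nothing to the throughput; only the external sinks remove mass.
M_total = 1150 + 516 = 1666.0 Gt C.
ΣF_external_out = 1.40 + 39.8 = 41.200 Gt C/yr.
τ = M_total / ΣF_ext = 1666.0 / 41.200 = 40.44 yr.

40.4 yr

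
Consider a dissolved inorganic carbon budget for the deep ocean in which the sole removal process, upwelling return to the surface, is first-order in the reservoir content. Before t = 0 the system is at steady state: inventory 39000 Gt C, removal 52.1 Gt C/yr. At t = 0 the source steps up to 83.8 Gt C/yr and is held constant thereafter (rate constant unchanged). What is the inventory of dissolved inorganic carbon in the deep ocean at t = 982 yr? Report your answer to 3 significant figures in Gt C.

τ = M₀/F₀ = 39000/52.1 = 748.6 yr; rate constant k = 1/τ.
New steady state M_∞ = F₁/k = F₁·τ = 83.8 × 748.6 = 62729 Gt C.
M(t) = M_∞ + (M₀ − M_∞)·e^(−t/τ); t/τ = 982/748.6 = 1.312, so e^(−t/τ) = 0.2693.
M(t) = 62729 − 23730 × 0.2693 = 56339 Gt C.

56300 Gt C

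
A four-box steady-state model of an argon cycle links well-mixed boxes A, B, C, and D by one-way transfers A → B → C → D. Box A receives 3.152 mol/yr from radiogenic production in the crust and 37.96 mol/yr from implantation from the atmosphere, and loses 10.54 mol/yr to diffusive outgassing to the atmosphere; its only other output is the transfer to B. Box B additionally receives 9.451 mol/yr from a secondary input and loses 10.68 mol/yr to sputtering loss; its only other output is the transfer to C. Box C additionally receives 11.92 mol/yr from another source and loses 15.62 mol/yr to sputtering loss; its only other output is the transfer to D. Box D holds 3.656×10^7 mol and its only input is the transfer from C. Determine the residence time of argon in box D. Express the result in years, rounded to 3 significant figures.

Box A: F(A→B) = (3.152 + 37.96) − 10.54 = 30.572 mol/yr.
Box B: F(B→C) = (30.572 + 9.451) − 10.68 = 29.343 mol/yr.
Box C: F(C→D) = (29.343 + 11.92) − 15.62 = 25.643 mol/yr.
Box D throughput = its input = 25.643 mol/yr; τ = 3.656×10^7 / 25.643 = 1.426×10^6 yr.

1.43×10^6 yr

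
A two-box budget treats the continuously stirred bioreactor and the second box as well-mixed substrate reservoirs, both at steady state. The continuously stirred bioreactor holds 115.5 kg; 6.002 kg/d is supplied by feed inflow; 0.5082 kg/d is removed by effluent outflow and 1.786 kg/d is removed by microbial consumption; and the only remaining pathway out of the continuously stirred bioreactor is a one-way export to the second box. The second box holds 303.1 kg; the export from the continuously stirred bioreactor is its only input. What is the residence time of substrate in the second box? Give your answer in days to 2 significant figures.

Balance the continuously stirred bioreactor: ΣF_in = 6.0020 kg/d.
Export to the second box = ΣF_in − (0.5082 + 1.786) = 3.7078 kg/d.
At steady state the output of the second box equals its input, 3.7078 kg/d.
τ = M / F = 303.1 / 3.7078 = 81.75 d.

82 d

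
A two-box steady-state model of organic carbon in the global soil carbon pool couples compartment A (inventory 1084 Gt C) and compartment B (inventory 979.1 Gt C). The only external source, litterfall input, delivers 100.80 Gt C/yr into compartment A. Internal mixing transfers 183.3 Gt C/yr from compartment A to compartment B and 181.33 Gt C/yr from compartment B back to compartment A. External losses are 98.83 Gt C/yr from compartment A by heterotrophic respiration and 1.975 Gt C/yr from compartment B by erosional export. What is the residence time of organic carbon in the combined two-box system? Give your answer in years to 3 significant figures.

Residence time in the combined system uses the total inventory and the total *external* removal — internal exchanges between the two boxes cancel.
M_total = 1084 + 979.1 = 2063.1 Gt C.
ΣF_external_out = 98.83 + 1.975 = 100.80 Gt C/yr.
τ = M_total / ΣF_ext = 2063.1 / 100.80 = 20.47 yr.

20.5 yr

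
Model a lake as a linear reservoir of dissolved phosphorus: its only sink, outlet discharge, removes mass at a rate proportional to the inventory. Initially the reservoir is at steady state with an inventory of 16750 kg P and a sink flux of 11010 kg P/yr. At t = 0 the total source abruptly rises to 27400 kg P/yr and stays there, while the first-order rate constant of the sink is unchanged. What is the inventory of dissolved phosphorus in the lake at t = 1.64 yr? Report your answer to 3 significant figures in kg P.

33200 kg P

Residence time τ = M₀/F₀ = 1.521 yr. The eventual steady state is M_∞ = M₀·(F₁/F₀) = 16750 × 27400/11010 = 41685 kg P.
The anomaly ΔM(t) = M(t) − M_∞ decays as ΔM₀·e^(−t/τ) with ΔM₀ = 16750 − 41685 = −24930 kg P.
At t = 1.64 yr, e^(−t/τ) = e^(−1.078) = 0.3403, so ΔM = −8485 kg P and M = 41685 − 8485 = 33200 kg P.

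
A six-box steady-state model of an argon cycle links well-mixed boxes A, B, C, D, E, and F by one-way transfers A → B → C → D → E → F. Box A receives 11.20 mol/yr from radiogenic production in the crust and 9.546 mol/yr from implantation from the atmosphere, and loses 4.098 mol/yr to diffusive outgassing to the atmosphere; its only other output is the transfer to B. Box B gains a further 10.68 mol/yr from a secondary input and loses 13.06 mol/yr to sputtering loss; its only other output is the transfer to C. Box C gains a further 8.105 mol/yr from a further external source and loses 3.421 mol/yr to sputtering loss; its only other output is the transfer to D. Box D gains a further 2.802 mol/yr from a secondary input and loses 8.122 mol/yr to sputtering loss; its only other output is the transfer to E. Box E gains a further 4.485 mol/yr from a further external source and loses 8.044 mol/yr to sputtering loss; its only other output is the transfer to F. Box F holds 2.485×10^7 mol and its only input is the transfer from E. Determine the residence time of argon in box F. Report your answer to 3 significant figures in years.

2.47×10^6 yr

Box A: F(A→B) = (11.20 + 9.546) − 4.098 = 16.648 mol/yr.
Box B: F(B→C) = (16.648 + 10.68) − 13.06 = 14.268 mol/yr.
Box C: F(C→D) = (14.268 + 8.105) − 3.421 = 18.952 mol/yr.
Box D: F(D→E) = (18.952 + 2.802) − 8.122 = 13.632 mol/yr.
Box E: F(E→F) = (13.632 + 4.485) − 8.044 = 10.073 mol/yr.
Box F throughput = its input = 10.073 mol/yr; τ = 2.485×10^7 / 10.073 = 2.467×10^6 yr.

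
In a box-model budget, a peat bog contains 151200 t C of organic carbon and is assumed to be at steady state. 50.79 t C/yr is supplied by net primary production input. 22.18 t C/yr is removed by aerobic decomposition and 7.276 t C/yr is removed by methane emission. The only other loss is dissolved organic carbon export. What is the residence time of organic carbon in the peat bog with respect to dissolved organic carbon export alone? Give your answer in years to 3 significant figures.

7090 yr

At steady state ΣF_in = ΣF_out.
ΣF_in = 50.790 t C/yr.
Dissolved organic carbon export flux = ΣF_in − (22.18 + 7.276) = 50.790 − 29.46 = 21.33 t C/yr.
τ = M / F = 151200 / 21.33 = 7087 yr.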